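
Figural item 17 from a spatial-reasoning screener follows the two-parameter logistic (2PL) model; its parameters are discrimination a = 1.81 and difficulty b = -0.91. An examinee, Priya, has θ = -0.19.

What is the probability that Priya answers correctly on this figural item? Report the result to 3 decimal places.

P(θ) = 1 / (1 + exp(−a(θ − b)))
Exponent: 1.81 × (-0.19 − (-0.91)) = 1.3032
1/(1 + e^{-1.3032}) = 0.7864

0.786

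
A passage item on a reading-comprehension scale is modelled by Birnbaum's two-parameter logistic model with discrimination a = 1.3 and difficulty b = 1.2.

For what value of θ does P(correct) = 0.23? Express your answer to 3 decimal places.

0.271

P(θ) = 1 / (1 + exp(−a(θ − b)))
logit = ln(0.2300/0.7700) = -1.2083
θ = b + logit/(a) = 1.2 + (-1.2083)/1.3000 = 0.2705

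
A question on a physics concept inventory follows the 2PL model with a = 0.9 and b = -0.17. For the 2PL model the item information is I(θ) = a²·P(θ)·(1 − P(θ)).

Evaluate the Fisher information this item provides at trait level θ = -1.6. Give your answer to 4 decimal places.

P = 1/(1+e^{1.2870}) = 0.2164
P(1−P) = 0.2164 × 0.7836 = 0.1695
I = a² × P(1−P) = 0.9² × 0.1695 = 0.13733

0.1373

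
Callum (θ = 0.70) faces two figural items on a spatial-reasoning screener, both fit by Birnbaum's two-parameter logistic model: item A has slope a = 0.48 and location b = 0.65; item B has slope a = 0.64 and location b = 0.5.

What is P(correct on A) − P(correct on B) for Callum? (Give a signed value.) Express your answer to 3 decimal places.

-0.026

P(θ) = 1 / (1 + exp(−a(θ − b)))
P_A = 0.5060
P_B = 0.5320
P_A − P_B = -0.0260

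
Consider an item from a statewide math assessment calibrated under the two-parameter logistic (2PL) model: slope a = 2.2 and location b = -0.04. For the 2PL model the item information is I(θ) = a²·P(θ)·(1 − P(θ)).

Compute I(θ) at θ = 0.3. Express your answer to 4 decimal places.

P = 1/(1+e^{-0.7480}) = 0.6787
P(1−P) = 0.6787 × 0.3213 = 0.2181
I = a² × P(1−P) = 2.2² × 0.2181 = 1.05537

1.0554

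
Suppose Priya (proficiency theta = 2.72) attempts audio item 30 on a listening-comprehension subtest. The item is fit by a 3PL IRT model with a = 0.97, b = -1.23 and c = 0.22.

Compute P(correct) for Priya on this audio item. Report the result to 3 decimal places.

0.983

P(theta) = c + (1 − c) · 1 / (1 + exp(−a(theta − b)))
Exponent: 0.97 × (2.72 − (-1.23)) = 3.8315
1/(1 + e^{-3.8315}) = 0.9788
P = 0.22 + 0.78 × 0.9788 = 0.9835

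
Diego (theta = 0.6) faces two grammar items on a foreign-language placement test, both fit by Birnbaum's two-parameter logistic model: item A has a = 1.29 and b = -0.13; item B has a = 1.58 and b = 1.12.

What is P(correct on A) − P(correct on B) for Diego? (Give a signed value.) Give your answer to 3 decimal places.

P(theta) = 1 / (1 + exp(−a(theta − b)))
P_A = 0.7194
P_B = 0.3054
P_A − P_B = 0.4140

0.414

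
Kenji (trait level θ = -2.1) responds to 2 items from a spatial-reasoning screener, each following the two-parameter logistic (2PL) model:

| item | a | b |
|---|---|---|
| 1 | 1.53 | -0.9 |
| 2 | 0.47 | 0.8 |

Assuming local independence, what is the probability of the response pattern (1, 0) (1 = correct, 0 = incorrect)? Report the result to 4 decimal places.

0.1095

P(θ) = 1 / (1 + exp(−a(θ − b)))
P_1 = 1/(1+e^{1.8360}) = 0.1375
P_2 = 1/(1+e^{1.3630}) = 0.2038
L = P_1 × (1−P_2) = 0.1375 × 0.7962 = 0.10950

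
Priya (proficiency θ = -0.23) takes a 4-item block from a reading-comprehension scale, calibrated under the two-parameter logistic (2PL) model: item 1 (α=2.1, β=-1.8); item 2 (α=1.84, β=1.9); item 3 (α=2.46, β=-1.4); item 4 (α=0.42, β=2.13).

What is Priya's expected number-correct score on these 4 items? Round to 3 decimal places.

2.201

P(θ) = 1 / (1 + exp(−α(θ − β)))
P_1 = 1/(1+e^{-3.2970}) = 0.9643
P_2 = 1/(1+e^{3.9192}) = 0.0195
P_3 = 1/(1+e^{-2.8782}) = 0.9468
P_4 = 1/(1+e^{0.9912}) = 0.2707
E[score] = 0.9643 + 0.0195 + 0.9468 + 0.2707 = 2.2012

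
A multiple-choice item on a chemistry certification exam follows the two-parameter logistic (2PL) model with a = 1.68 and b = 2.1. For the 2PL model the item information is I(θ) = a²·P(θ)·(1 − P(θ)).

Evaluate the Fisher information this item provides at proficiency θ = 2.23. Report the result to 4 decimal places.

0.6973

P = 1/(1+e^{-0.2184}) = 0.5544
P(1−P) = 0.5544 × 0.4456 = 0.2470
I = a² × P(1−P) = 1.68² × 0.2470 = 0.69725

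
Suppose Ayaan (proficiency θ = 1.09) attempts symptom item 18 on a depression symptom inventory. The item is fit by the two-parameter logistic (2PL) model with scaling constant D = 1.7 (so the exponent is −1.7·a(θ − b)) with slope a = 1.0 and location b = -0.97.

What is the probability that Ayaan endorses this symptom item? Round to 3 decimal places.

0.971

P(θ) = 1 / (1 + exp(−D·a(θ − b)))
Exponent: 1.7 × 1.0 × (1.09 − (-0.97)) = 3.5020
1/(1 + e^{-3.5020}) = 0.9707
P = 0.9707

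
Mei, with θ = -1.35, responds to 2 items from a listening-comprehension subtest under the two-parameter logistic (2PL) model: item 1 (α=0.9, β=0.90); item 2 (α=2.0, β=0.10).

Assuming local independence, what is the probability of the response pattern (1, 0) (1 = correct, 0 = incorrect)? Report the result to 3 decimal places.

0.111

P(θ) = 1 / (1 + exp(−α(θ − β)))
P_1 = 1/(1+e^{2.0250}) = 0.1166
P_2 = 1/(1+e^{2.9000}) = 0.0522
L = P_1 × (1−P_2) = 0.1166 × 0.9478 = 0.11052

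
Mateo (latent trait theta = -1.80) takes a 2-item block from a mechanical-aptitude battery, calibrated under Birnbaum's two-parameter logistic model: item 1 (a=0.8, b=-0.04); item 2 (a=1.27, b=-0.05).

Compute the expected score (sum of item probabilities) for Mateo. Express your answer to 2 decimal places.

P(theta) = 1 / (1 + exp(−a(theta − b)))
P_1 = 1/(1+e^{1.4080}) = 0.1965
P_2 = 1/(1+e^{2.2225}) = 0.0977
E[score] = 0.1965 + 0.0977 = 0.2943

0.29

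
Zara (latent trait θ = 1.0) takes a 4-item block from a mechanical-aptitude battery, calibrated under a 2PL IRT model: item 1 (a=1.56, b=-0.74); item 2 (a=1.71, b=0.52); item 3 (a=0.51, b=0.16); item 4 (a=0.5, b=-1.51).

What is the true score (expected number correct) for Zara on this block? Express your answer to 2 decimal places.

3.02

P(θ) = 1 / (1 + exp(−a(θ − b)))
P_1 = 1/(1+e^{-2.7144}) = 0.9379
P_2 = 1/(1+e^{-0.8208}) = 0.6944
P_3 = 1/(1+e^{-0.4284}) = 0.6055
P_4 = 1/(1+e^{-1.2550}) = 0.7782
E[score] = 0.9379 + 0.6944 + 0.6055 + 0.7782 = 3.0159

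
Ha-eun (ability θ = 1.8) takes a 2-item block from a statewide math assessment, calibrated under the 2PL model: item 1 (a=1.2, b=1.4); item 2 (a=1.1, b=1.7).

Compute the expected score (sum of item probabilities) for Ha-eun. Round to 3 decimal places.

1.145

P(θ) = 1 / (1 + exp(−a(θ − b)))
P_1 = 1/(1+e^{-0.4800}) = 0.6177
P_2 = 1/(1+e^{-0.1100}) = 0.5275
E[score] = 0.6177 + 0.5275 = 1.1452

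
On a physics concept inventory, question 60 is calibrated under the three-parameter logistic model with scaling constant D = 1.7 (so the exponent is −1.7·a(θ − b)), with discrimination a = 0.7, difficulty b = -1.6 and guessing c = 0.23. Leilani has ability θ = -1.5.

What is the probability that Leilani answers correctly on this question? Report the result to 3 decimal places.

P(θ) = c + (1 − c) · 1 / (1 + exp(−D·a(θ − b)))
Exponent: 1.7 × 0.7 × (-1.5 − (-1.6)) = 0.1190
1/(1 + e^{-0.1190}) = 0.5297
P = 0.23 + 0.77 × 0.5297 = 0.6379

0.638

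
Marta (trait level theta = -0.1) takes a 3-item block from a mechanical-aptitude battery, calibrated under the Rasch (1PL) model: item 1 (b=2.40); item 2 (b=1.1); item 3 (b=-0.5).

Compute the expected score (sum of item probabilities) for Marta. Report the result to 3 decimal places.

0.906

P(theta) = 1 / (1 + exp(−(theta − b)))
P_1 = 1/(1+e^{2.5000}) = 0.0759
P_2 = 1/(1+e^{1.2000}) = 0.2315
P_3 = 1/(1+e^{-0.4000}) = 0.5987
E[score] = 0.0759 + 0.2315 + 0.5987 = 0.9060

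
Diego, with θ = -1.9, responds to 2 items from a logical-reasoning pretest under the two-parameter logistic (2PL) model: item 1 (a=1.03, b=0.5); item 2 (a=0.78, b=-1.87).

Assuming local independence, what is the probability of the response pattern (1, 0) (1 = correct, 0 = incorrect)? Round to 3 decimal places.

P(θ) = 1 / (1 + exp(−a(θ − b)))
P_1 = 1/(1+e^{2.4720}) = 0.0778
P_2 = 1/(1+e^{0.0234}) = 0.4942
L = P_1 × (1−P_2) = 0.0778 × 0.5058 = 0.03938

0.039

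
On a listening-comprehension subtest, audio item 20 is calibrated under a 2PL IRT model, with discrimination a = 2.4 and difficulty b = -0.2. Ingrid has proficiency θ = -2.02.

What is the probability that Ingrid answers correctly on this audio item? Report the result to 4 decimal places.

P(θ) = 1 / (1 + exp(−a(θ − b)))
Exponent: 2.4 × (-2.02 − (-0.2)) = -4.3680
1/(1 + e^{4.3680}) = 0.0125

0.0125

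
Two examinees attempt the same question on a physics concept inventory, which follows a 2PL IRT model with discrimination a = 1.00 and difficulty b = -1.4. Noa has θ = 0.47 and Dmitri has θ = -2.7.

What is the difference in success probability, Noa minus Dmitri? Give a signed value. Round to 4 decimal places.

0.6523

P(θ) = 1 / (1 + exp(−a(θ − b)))
P(Noa) = 0.8665  [exponent 1.8700]
P(Dmitri) = 0.2142  [exponent -1.3000]
Difference = 0.8665 − 0.2142 = 0.6523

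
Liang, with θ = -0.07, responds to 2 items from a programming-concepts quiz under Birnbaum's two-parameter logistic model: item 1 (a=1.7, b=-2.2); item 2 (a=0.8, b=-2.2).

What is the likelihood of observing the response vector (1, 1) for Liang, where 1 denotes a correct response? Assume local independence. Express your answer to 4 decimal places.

0.8240

P(θ) = 1 / (1 + exp(−a(θ − b)))
P_1 = 1/(1+e^{-3.6210}) = 0.9739
P_2 = 1/(1+e^{-1.7040}) = 0.8461
L = P_1 × P_2 = 0.9739 × 0.8461 = 0.82401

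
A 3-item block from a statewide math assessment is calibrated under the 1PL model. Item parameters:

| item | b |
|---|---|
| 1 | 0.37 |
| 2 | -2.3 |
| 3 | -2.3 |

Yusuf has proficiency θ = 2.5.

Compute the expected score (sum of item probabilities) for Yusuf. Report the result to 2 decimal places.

P(θ) = 1 / (1 + exp(−(θ − b)))
P_1 = 1/(1+e^{-2.1300}) = 0.8938
P_2 = 1/(1+e^{-4.8000}) = 0.9918
P_3 = 1/(1+e^{-4.8000}) = 0.9918
E[score] = 0.8938 + 0.9918 + 0.9918 = 2.8775

2.88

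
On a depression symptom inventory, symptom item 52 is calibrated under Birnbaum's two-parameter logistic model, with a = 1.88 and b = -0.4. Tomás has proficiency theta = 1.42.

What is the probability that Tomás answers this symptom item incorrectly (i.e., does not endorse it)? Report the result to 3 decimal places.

P(theta) = 1 / (1 + exp(−a(theta − b)))
Exponent: 1.88 × (1.42 − (-0.4)) = 3.4216
1/(1 + e^{-3.4216}) = 0.9684
P(incorrect) = 1 − 0.9684 = 0.0316

0.032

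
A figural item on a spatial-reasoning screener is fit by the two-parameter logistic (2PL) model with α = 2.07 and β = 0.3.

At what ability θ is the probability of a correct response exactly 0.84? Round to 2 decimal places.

1.10

P(θ) = 1 / (1 + exp(−α(θ − β)))
logit = ln(0.8400/0.1600) = 1.6582
θ = β + logit/(α) = 0.3 + 1.6582/2.0700 = 1.1011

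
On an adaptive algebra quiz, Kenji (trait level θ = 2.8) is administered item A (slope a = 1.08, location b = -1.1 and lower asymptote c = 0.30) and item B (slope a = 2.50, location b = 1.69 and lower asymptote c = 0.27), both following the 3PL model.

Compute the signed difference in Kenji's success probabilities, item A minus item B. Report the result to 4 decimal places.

P(θ) = c + (1 − c) · 1 / (1 + exp(−a(θ − b)))
P_A = 0.9898
P_B = 0.9572
P_A − P_B = 0.0326

0.0326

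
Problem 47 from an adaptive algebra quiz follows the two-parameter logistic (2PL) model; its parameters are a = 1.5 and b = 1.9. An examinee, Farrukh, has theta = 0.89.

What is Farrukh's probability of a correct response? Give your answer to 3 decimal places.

P(theta) = 1 / (1 + exp(−a(theta − b)))
Exponent: 1.5 × (0.89 − 1.9) = -1.5150
1/(1 + e^{1.5150}) = 0.1802

0.180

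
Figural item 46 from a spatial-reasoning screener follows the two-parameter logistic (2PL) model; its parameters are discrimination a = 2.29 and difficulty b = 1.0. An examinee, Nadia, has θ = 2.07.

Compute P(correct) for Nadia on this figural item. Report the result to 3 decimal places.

0.921

P(θ) = 1 / (1 + exp(−a(θ − b)))
Exponent: 2.29 × (2.07 − 1.0) = 2.4503
1/(1 + e^{-2.4503}) = 0.9206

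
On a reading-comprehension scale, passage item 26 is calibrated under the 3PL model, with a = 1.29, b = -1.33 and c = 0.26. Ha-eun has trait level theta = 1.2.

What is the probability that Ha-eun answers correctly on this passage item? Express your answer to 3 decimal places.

P(theta) = c + (1 − c) · 1 / (1 + exp(−a(theta − b)))
Exponent: 1.29 × (1.2 − (-1.33)) = 3.2637
1/(1 + e^{-3.2637}) = 0.9632
P = 0.26 + 0.74 × 0.9632 = 0.9727

0.973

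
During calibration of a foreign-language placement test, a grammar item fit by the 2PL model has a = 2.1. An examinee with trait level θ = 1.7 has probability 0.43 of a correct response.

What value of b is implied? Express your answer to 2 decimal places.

1.83

P(θ) = 1 / (1 + exp(−a(θ − b)))
logit(0.43) = ln(0.43/0.57) = -0.2819
b = θ − logit/(a) = 1.7 − (-0.2819)/2.1000 = 1.8342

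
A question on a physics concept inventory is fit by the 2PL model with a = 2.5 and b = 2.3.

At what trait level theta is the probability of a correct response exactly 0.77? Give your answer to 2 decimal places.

P(theta) = 1 / (1 + exp(−a(theta − b)))
logit = ln(0.7700/0.2300) = 1.2083
theta = b + logit/(a) = 2.3 + 1.2083/2.5000 = 2.7833

2.78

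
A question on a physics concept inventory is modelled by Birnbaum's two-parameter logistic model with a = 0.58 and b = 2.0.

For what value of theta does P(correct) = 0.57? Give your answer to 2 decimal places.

2.49

P(theta) = 1 / (1 + exp(−a(theta − b)))
logit = ln(0.5700/0.4300) = 0.2819
theta = b + logit/(a) = 2.0 + 0.2819/0.5800 = 2.4860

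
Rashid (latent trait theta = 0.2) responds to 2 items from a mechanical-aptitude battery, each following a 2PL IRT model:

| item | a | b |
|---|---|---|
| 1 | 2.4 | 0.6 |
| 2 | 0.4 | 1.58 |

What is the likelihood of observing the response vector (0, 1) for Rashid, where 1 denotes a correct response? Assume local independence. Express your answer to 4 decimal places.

0.2642

P(theta) = 1 / (1 + exp(−a(theta − b)))
P_1 = 1/(1+e^{0.9600}) = 0.2769
P_2 = 1/(1+e^{0.5520}) = 0.3654
L = (1−P_1) × P_2 = 0.7231 × 0.3654 = 0.26423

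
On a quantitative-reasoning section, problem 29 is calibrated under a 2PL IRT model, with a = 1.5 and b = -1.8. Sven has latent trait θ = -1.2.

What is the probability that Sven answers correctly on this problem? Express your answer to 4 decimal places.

P(θ) = 1 / (1 + exp(−a(θ − b)))
Exponent: 1.5 × (-1.2 − (-1.8)) = 0.9000
1/(1 + e^{-0.9000}) = 0.7109

0.7109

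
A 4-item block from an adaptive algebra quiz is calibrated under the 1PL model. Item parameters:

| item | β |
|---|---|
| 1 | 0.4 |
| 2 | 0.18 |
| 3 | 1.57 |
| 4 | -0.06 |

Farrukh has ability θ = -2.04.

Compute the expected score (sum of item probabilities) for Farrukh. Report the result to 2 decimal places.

0.33

P(θ) = 1 / (1 + exp(−(θ − β)))
P_1 = 1/(1+e^{2.4400}) = 0.0802
P_2 = 1/(1+e^{2.2200}) = 0.0980
P_3 = 1/(1+e^{3.6100}) = 0.0263
P_4 = 1/(1+e^{1.9800}) = 0.1213
E[score] = 0.0802 + 0.0980 + 0.0263 + 0.1213 = 0.3258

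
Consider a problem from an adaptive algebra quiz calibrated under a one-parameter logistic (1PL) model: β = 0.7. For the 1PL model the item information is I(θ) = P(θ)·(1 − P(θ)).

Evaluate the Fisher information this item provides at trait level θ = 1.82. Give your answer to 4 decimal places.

P = 1/(1+e^{-1.1200}) = 0.7540
P(1−P) = 0.7540 × 0.2460 = 0.1855
I = P(1−P) = 0.18549

0.1855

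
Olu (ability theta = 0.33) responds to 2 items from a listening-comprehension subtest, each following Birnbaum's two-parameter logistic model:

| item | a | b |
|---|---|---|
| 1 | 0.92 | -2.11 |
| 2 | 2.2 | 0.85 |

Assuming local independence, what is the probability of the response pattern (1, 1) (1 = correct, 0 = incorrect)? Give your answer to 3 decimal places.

0.218

P(theta) = 1 / (1 + exp(−a(theta − b)))
P_1 = 1/(1+e^{-2.2448}) = 0.9042
P_2 = 1/(1+e^{1.1440}) = 0.2416
L = P_1 × P_2 = 0.9042 × 0.2416 = 0.21844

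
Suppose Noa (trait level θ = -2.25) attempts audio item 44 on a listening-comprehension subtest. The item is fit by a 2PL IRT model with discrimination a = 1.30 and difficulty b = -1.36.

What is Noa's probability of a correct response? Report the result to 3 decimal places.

0.239

P(θ) = 1 / (1 + exp(−a(θ − b)))
Exponent: 1.30 × (-2.25 − (-1.36)) = -1.1570
1/(1 + e^{1.1570}) = 0.2392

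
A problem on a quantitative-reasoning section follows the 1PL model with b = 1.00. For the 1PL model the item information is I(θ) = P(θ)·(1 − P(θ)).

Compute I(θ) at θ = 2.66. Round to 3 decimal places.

0.134

P = 1/(1+e^{-1.6600}) = 0.8402
P(1−P) = 0.8402 × 0.1598 = 0.1342
I = P(1−P) = 0.13424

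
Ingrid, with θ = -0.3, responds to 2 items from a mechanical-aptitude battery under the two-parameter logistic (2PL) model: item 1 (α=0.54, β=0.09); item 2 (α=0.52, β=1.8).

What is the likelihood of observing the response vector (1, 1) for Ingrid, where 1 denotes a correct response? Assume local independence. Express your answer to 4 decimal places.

P(θ) = 1 / (1 + exp(−α(θ − β)))
P_1 = 1/(1+e^{0.2106}) = 0.4475
P_2 = 1/(1+e^{1.0920}) = 0.2512
L = P_1 × P_2 = 0.4475 × 0.2512 = 0.11244

0.1124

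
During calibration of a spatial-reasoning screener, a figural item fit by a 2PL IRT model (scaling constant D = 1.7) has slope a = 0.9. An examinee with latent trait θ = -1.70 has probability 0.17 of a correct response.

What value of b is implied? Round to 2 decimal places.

P(θ) = 1 / (1 + exp(−D·a(θ − b)))
logit(0.17) = ln(0.17/0.83) = -1.5856
b = θ − logit/(1.7·a) = -1.70 − (-1.5856)/1.5300 = -0.6636

-0.66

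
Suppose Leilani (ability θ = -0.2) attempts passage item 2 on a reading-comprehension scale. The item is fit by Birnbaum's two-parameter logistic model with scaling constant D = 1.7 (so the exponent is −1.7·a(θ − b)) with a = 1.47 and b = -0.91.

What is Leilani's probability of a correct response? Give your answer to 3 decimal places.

P(θ) = 1 / (1 + exp(−D·a(θ − b)))
Exponent: 1.7 × 1.47 × (-0.2 − (-0.91)) = 1.7743
1/(1 + e^{-1.7743}) = 0.8550
P = 0.8550

0.855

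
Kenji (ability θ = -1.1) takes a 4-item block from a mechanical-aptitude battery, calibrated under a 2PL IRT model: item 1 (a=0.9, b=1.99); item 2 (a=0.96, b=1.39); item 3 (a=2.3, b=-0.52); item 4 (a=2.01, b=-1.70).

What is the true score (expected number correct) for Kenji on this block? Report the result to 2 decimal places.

P(θ) = 1 / (1 + exp(−a(θ − b)))
P_1 = 1/(1+e^{2.7810}) = 0.0584
P_2 = 1/(1+e^{2.3904}) = 0.0839
P_3 = 1/(1+e^{1.3340}) = 0.2085
P_4 = 1/(1+e^{-1.2060}) = 0.7696
E[score] = 0.0584 + 0.0839 + 0.2085 + 0.7696 = 1.1204

1.12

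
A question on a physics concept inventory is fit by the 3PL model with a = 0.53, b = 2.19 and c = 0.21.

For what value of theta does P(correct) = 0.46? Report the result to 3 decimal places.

0.737

P(theta) = c + (1 − c) · 1 / (1 + exp(−a(theta − b)))
Remove guessing floor: (0.46 − 0.21)/(1 − 0.21) = 0.3165
logit = ln(0.3165/0.6835) = -0.7701
theta = b + logit/(a) = 2.19 + (-0.7701)/0.5300 = 0.7370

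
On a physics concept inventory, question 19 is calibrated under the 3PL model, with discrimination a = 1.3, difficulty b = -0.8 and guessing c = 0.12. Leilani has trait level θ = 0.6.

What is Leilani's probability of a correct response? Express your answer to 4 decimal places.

P(θ) = c + (1 − c) · 1 / (1 + exp(−a(θ − b)))
Exponent: 1.3 × (0.6 − (-0.8)) = 1.8200
1/(1 + e^{-1.8200}) = 0.8606
P = 0.12 + 0.88 × 0.8606 = 0.8773

0.8773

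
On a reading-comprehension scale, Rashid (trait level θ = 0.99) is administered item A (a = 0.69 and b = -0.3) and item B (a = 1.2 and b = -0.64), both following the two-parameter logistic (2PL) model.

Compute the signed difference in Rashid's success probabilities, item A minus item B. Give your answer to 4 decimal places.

-0.1672

P(θ) = 1 / (1 + exp(−a(θ − b)))
P_A = 0.7089
P_B = 0.8761
P_A − P_B = -0.1672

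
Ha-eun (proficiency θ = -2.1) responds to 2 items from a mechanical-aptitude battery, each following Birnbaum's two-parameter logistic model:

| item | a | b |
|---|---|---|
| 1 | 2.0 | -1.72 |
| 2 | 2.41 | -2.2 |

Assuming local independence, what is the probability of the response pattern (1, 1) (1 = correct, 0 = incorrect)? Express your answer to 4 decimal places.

P(θ) = 1 / (1 + exp(−a(θ − b)))
P_1 = 1/(1+e^{0.7600}) = 0.3186
P_2 = 1/(1+e^{-0.2410}) = 0.5600
L = P_1 × P_2 = 0.3186 × 0.5600 = 0.17843

0.1784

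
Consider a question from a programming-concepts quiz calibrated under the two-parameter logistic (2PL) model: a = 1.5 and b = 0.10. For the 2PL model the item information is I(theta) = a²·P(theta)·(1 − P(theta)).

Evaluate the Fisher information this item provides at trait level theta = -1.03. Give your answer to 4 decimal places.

0.2949

P = 1/(1+e^{1.6950}) = 0.1551
P(1−P) = 0.1551 × 0.8449 = 0.1311
I = a² × P(1−P) = 1.5² × 0.1311 = 0.29488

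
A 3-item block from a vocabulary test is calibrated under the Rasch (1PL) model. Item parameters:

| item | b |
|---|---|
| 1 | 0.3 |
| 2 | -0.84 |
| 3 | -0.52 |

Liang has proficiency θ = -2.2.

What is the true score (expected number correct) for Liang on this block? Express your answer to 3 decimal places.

P(θ) = 1 / (1 + exp(−(θ − b)))
P_1 = 1/(1+e^{2.5000}) = 0.0759
P_2 = 1/(1+e^{1.3600}) = 0.2042
P_3 = 1/(1+e^{1.6800}) = 0.1571
E[score] = 0.0759 + 0.2042 + 0.1571 = 0.4372

0.437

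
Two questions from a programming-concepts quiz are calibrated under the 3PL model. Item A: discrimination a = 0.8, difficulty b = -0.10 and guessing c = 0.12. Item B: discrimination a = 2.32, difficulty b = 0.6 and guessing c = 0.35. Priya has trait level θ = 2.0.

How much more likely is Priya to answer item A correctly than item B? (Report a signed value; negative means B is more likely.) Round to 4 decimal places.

P(θ) = c + (1 − c) · 1 / (1 + exp(−a(θ − b)))
P_A = 0.8618
P_B = 0.9757
P_A − P_B = -0.1139

-0.1139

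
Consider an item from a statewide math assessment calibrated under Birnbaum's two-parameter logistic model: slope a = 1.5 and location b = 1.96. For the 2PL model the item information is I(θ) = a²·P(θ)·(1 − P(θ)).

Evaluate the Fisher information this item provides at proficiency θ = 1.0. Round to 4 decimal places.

0.3484

P = 1/(1+e^{1.4400}) = 0.1915
P(1−P) = 0.1915 × 0.8085 = 0.1549
I = a² × P(1−P) = 1.5² × 0.1549 = 0.34843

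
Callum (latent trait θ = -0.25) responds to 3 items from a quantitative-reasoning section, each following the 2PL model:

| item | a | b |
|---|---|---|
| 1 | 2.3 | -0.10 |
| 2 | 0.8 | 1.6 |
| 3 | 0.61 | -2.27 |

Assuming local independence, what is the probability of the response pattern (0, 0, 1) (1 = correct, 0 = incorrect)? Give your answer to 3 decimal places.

0.369

P(θ) = 1 / (1 + exp(−a(θ − b)))
P_1 = 1/(1+e^{0.3450}) = 0.4146
P_2 = 1/(1+e^{1.4800}) = 0.1854
P_3 = 1/(1+e^{-1.2322}) = 0.7742
L = (1−P_1) × (1−P_2) × P_3 = 0.5854 × 0.8146 × 0.7742 = 0.36918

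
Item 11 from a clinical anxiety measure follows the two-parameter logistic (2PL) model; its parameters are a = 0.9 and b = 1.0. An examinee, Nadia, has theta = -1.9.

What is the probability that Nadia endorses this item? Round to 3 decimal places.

P(theta) = 1 / (1 + exp(−a(theta − b)))
Exponent: 0.9 × (-1.9 − 1.0) = -2.6100
1/(1 + e^{2.6100}) = 0.0685

0.068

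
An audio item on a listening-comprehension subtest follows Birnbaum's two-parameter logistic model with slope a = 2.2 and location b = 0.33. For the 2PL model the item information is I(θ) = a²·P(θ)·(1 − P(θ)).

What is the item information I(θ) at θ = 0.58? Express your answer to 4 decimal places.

1.1229

P = 1/(1+e^{-0.5500}) = 0.6341
P(1−P) = 0.6341 × 0.3659 = 0.2320
I = a² × P(1−P) = 2.2² × 0.2320 = 1.12292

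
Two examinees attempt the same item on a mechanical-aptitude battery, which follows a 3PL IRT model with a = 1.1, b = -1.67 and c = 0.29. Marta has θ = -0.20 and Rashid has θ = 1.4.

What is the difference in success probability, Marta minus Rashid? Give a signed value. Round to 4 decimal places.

-0.0941

P(θ) = c + (1 − c) · 1 / (1 + exp(−a(θ − b)))
P(Marta) = 0.8824  [exponent 1.6170]
P(Rashid) = 0.9766  [exponent 3.3770]
Difference = 0.8824 − 0.9766 = -0.0941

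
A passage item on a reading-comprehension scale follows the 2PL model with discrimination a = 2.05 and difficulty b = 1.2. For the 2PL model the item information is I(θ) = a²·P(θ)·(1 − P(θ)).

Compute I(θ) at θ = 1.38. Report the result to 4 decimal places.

P = 1/(1+e^{-0.3690}) = 0.5912
P(1−P) = 0.5912 × 0.4088 = 0.2417
I = a² × P(1−P) = 2.05² × 0.2417 = 1.01566

1.0157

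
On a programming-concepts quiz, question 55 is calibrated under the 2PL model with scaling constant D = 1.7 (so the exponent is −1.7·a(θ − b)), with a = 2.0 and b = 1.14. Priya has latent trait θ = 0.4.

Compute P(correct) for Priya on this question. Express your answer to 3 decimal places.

P(θ) = 1 / (1 + exp(−D·a(θ − b)))
Exponent: 1.7 × 2.0 × (0.4 − 1.14) = -2.5160
1/(1 + e^{2.5160}) = 0.0747
P = 0.0747

0.075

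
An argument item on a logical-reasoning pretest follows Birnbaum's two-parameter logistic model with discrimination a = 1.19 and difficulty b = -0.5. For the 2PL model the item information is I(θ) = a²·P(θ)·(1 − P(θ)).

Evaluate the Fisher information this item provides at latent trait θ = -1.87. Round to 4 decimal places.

0.1940

P = 1/(1+e^{1.6303}) = 0.1638
P(1−P) = 0.1638 × 0.8362 = 0.1370
I = a² × P(1−P) = 1.19² × 0.1370 = 0.19395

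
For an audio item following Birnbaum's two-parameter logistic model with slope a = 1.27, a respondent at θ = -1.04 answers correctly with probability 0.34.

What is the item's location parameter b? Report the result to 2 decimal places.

-0.52

P(θ) = 1 / (1 + exp(−a(θ − b)))
logit(0.34) = ln(0.34/0.66) = -0.6633
b = θ − logit/(a) = -1.04 − (-0.6633)/1.2700 = -0.5177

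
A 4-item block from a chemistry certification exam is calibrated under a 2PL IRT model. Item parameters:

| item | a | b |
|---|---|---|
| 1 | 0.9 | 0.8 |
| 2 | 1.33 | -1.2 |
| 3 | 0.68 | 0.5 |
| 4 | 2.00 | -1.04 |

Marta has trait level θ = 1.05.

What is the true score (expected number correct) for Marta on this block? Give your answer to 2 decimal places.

P(θ) = 1 / (1 + exp(−a(θ − b)))
P_1 = 1/(1+e^{-0.2250}) = 0.5560
P_2 = 1/(1+e^{-2.9925}) = 0.9522
P_3 = 1/(1+e^{-0.3740}) = 0.5924
P_4 = 1/(1+e^{-4.1800}) = 0.9849
E[score] = 0.5560 + 0.9522 + 0.5924 + 0.9849 = 3.0856

3.09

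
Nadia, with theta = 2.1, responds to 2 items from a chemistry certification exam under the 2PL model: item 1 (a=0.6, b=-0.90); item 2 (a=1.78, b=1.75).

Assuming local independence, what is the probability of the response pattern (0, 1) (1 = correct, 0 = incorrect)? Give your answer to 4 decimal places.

P(theta) = 1 / (1 + exp(−a(theta − b)))
P_1 = 1/(1+e^{-1.8000}) = 0.8581
P_2 = 1/(1+e^{-0.6230}) = 0.6509
L = (1−P_1) × P_2 = 0.1419 × 0.6509 = 0.09233

0.0923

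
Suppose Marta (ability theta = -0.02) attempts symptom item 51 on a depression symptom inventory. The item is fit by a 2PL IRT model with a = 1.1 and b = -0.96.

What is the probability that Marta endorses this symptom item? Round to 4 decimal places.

0.7377

P(theta) = 1 / (1 + exp(−a(theta − b)))
Exponent: 1.1 × (-0.02 − (-0.96)) = 1.0340
1/(1 + e^{-1.0340}) = 0.7377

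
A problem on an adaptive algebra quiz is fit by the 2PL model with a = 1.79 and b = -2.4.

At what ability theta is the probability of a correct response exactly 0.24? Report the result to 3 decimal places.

-3.044

P(theta) = 1 / (1 + exp(−a(theta − b)))
logit = ln(0.2400/0.7600) = -1.1527
theta = b + logit/(a) = -2.4 + (-1.1527)/1.7900 = -3.0440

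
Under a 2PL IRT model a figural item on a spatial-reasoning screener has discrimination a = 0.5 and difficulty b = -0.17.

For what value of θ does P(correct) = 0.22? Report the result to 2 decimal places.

P(θ) = 1 / (1 + exp(−a(θ − b)))
logit = ln(0.2200/0.7800) = -1.2657
θ = b + logit/(a) = -0.17 + (-1.2657)/0.5000 = -2.7013

-2.70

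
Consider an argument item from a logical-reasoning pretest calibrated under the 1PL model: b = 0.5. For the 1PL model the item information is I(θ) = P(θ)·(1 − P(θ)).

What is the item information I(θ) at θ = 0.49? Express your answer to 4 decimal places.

P = 1/(1+e^{0.0100}) = 0.4975
P(1−P) = 0.4975 × 0.5025 = 0.2500
I = P(1−P) = 0.24999

0.2500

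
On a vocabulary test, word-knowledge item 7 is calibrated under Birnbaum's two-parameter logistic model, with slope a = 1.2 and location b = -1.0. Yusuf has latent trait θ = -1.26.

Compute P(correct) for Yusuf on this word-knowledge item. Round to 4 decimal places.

0.4226

P(θ) = 1 / (1 + exp(−a(θ − b)))
Exponent: 1.2 × (-1.26 − (-1.0)) = -0.3120
1/(1 + e^{0.3120}) = 0.4226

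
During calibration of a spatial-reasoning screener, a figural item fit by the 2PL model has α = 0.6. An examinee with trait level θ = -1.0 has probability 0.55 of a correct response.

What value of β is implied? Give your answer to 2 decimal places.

-1.33

P(θ) = 1 / (1 + exp(−α(θ − β)))
logit(0.55) = ln(0.55/0.45) = 0.2007
β = θ − logit/(α) = -1.0 − 0.2007/0.6000 = -1.3345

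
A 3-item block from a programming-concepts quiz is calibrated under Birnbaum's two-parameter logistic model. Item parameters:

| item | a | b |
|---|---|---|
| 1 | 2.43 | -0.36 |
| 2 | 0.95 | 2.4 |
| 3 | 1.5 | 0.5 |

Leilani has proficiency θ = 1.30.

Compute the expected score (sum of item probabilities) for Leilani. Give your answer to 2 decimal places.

P(θ) = 1 / (1 + exp(−a(θ − b)))
P_1 = 1/(1+e^{-4.0338}) = 0.9826
P_2 = 1/(1+e^{1.0450}) = 0.2602
P_3 = 1/(1+e^{-1.2000}) = 0.7685
E[score] = 0.9826 + 0.2602 + 0.7685 = 2.0113

2.01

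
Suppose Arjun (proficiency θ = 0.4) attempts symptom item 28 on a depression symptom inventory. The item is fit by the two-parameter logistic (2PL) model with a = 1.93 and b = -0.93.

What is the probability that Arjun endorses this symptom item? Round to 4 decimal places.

0.9287

P(θ) = 1 / (1 + exp(−a(θ − b)))
Exponent: 1.93 × (0.4 − (-0.93)) = 2.5669
1/(1 + e^{-2.5669}) = 0.9287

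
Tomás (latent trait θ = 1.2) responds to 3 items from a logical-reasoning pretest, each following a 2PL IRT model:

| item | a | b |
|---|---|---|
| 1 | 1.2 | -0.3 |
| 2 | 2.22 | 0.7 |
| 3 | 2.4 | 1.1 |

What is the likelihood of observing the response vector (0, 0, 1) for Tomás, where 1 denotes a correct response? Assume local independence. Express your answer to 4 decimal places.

0.0197

P(θ) = 1 / (1 + exp(−a(θ − b)))
P_1 = 1/(1+e^{-1.8000}) = 0.8581
P_2 = 1/(1+e^{-1.1100}) = 0.7521
P_3 = 1/(1+e^{-0.2400}) = 0.5597
L = (1−P_1) × (1−P_2) × P_3 = 0.1419 × 0.2479 × 0.5597 = 0.01968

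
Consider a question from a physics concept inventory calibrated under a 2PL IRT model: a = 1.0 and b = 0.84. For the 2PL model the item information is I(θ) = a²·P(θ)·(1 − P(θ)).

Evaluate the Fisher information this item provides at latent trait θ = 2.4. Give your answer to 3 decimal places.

P = 1/(1+e^{-1.5600}) = 0.8264
P(1−P) = 0.8264 × 0.1736 = 0.1435
I = a² × P(1−P) = 1.0² × 0.1435 = 0.14349

0.143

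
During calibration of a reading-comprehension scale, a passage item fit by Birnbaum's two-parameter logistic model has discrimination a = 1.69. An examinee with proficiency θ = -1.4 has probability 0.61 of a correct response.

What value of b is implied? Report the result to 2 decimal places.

P(θ) = 1 / (1 + exp(−a(θ − b)))
logit(0.61) = ln(0.61/0.39) = 0.4473
b = θ − logit/(a) = -1.4 − 0.4473/1.6900 = -1.6647

-1.66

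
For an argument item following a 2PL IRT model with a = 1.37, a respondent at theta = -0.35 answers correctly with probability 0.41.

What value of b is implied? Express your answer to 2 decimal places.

P(theta) = 1 / (1 + exp(−a(theta − b)))
logit(0.41) = ln(0.41/0.59) = -0.3640
b = theta − logit/(a) = -0.35 − (-0.3640)/1.3700 = -0.0843

-0.08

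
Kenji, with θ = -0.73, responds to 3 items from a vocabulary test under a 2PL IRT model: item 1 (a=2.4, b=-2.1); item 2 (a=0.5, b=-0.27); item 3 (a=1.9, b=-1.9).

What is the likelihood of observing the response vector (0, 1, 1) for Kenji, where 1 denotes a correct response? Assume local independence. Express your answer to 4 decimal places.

0.0144

P(θ) = 1 / (1 + exp(−a(θ − b)))
P_1 = 1/(1+e^{-3.2880}) = 0.9640
P_2 = 1/(1+e^{0.2300}) = 0.4428
P_3 = 1/(1+e^{-2.2230}) = 0.9023
L = (1−P_1) × P_2 × P_3 = 0.0360 × 0.4428 × 0.9023 = 0.01438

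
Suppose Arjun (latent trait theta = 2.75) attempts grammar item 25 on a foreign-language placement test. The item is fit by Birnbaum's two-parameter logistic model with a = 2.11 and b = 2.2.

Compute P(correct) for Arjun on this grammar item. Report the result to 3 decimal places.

P(theta) = 1 / (1 + exp(−a(theta − b)))
Exponent: 2.11 × (2.75 − 2.2) = 1.1605
1/(1 + e^{-1.1605}) = 0.7614

0.761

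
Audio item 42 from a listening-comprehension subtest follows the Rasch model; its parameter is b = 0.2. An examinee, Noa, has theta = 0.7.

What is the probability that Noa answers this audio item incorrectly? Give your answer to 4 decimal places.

P(theta) = 1 / (1 + exp(−(theta − b)))
Exponent: (0.7 − 0.2) = 0.5000
1/(1 + e^{-0.5000}) = 0.6225
P = 0.6225
P(incorrect) = 1 − 0.6225 = 0.3775

0.3775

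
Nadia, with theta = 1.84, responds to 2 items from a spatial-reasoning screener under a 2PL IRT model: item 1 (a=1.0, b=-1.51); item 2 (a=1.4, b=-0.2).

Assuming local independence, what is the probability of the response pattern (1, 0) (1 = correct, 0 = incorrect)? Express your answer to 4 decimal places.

0.0525

P(theta) = 1 / (1 + exp(−a(theta − b)))
P_1 = 1/(1+e^{-3.3500}) = 0.9661
P_2 = 1/(1+e^{-2.8560}) = 0.9456
L = P_1 × (1−P_2) = 0.9661 × 0.0544 = 0.05253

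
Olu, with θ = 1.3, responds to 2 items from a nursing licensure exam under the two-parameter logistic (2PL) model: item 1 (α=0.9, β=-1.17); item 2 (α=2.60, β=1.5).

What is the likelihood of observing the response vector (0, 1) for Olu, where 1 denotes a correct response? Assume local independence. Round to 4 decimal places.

0.0364

P(θ) = 1 / (1 + exp(−α(θ − β)))
P_1 = 1/(1+e^{-2.2230}) = 0.9023
P_2 = 1/(1+e^{0.5200}) = 0.3729
L = (1−P_1) × P_2 = 0.0977 × 0.3729 = 0.03643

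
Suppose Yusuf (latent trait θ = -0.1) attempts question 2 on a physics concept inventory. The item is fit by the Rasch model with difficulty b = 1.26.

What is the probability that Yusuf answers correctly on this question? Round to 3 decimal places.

P(θ) = 1 / (1 + exp(−(θ − b)))
Exponent: (-0.1 − 1.26) = -1.3600
1/(1 + e^{1.3600}) = 0.2042
P = 0.2042

0.204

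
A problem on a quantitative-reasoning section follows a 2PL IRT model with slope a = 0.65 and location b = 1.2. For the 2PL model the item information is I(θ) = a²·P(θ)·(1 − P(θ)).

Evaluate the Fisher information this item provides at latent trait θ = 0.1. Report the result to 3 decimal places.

0.093

P = 1/(1+e^{0.7150}) = 0.3285
P(1−P) = 0.3285 × 0.6715 = 0.2206
I = a² × P(1−P) = 0.65² × 0.2206 = 0.09320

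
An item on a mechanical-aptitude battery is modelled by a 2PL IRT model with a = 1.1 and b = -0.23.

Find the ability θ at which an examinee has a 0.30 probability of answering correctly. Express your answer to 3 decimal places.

P(θ) = 1 / (1 + exp(−a(θ − b)))
logit = ln(0.3000/0.7000) = -0.8473
θ = b + logit/(a) = -0.23 + (-0.8473)/1.1000 = -1.0003

-1.000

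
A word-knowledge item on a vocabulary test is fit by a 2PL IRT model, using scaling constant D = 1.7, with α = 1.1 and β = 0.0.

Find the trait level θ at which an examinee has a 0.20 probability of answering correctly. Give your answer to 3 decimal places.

P(θ) = 1 / (1 + exp(−D·α(θ − β)))
logit = ln(0.2000/0.8000) = -1.3863
θ = β + logit/(1.7·α) = 0.0 + (-1.3863)/1.8700 = -0.7413

-0.741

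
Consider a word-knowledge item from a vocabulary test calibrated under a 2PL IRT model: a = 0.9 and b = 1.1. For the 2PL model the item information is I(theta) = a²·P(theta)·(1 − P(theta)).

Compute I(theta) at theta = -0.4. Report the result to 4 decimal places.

P = 1/(1+e^{1.3500}) = 0.2059
P(1−P) = 0.2059 × 0.7941 = 0.1635
I = a² × P(1−P) = 0.9² × 0.1635 = 0.13243

0.1324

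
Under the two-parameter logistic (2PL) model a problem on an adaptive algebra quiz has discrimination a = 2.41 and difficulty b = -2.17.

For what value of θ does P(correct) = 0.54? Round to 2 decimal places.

P(θ) = 1 / (1 + exp(−a(θ − b)))
logit = ln(0.5400/0.4600) = 0.1603
θ = b + logit/(a) = -2.17 + 0.1603/2.4100 = -2.1035

-2.10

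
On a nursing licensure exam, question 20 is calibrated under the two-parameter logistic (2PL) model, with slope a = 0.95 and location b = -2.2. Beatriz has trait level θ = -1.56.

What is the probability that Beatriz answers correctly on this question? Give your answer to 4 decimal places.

P(θ) = 1 / (1 + exp(−a(θ − b)))
Exponent: 0.95 × (-1.56 − (-2.2)) = 0.6080
1/(1 + e^{-0.6080}) = 0.6475

0.6475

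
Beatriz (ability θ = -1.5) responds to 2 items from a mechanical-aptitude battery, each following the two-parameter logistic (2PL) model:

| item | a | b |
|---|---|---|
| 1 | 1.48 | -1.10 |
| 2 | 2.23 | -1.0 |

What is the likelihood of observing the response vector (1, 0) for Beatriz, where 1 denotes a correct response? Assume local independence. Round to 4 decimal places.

0.2682

P(θ) = 1 / (1 + exp(−a(θ − b)))
P_1 = 1/(1+e^{0.5920}) = 0.3562
P_2 = 1/(1+e^{1.1150}) = 0.2469
L = P_1 × (1−P_2) = 0.3562 × 0.7531 = 0.26822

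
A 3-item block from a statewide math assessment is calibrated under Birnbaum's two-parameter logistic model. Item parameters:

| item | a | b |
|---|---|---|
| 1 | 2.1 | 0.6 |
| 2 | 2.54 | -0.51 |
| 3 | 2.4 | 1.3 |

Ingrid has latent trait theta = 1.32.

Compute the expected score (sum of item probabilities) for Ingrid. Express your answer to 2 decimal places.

P(theta) = 1 / (1 + exp(−a(theta − b)))
P_1 = 1/(1+e^{-1.5120}) = 0.8194
P_2 = 1/(1+e^{-4.6482}) = 0.9905
P_3 = 1/(1+e^{-0.0480}) = 0.5120
E[score] = 0.8194 + 0.9905 + 0.5120 = 2.3219

2.32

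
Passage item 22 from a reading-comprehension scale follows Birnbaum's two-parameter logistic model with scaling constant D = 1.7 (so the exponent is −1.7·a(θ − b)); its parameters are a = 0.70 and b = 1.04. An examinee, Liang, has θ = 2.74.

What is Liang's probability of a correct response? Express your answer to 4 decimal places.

0.8832

P(θ) = 1 / (1 + exp(−D·a(θ − b)))
Exponent: 1.7 × 0.70 × (2.74 − 1.04) = 2.0230
1/(1 + e^{-2.0230}) = 0.8832
P = 0.8832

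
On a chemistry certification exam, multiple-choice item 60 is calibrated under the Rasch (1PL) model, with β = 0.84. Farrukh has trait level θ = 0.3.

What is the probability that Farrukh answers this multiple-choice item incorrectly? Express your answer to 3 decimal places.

P(θ) = 1 / (1 + exp(−(θ − β)))
Exponent: (0.3 − 0.84) = -0.5400
1/(1 + e^{0.5400}) = 0.3682
P = 0.3682
P(incorrect) = 1 − 0.3682 = 0.6318

0.632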